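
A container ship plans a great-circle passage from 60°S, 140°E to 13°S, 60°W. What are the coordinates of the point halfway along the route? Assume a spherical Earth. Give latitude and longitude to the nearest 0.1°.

Write both endpoints as unit vectors p₁, p₂ with components (cos φ cos λ, cos φ sin λ, sin φ).
The central angle between the endpoints is δ = arccos(p₁·p₂) ≈ 1.837 rad (105.2°).
Interpolate at f = 1/2 with slerp weights a = sin((1−f)δ)/sin δ ≈ 0.824, b = sin(fδ)/sin δ ≈ 0.824.
p = a·p₁ + b·p₂ ≈ (0.086, -0.430, -0.899); φ = arcsin(p_z) ≈ -63.97°, λ = atan2(p_y, p_x) ≈ -78.72°.

≈ 64.0°S, 78.7°W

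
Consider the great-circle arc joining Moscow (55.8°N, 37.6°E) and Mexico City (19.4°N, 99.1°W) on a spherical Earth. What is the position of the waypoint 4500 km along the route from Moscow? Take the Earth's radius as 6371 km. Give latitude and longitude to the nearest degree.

From cos δ = sin φ₁ sin φ₂ + cos φ₁ cos φ₂ cos Δλ, the central angle is δ ≈ 1.682 rad (96.4°). The total great-circle distance is δ·R ≈ 1.682 × 6371 ≈ 10717 km, so the target fraction is f = 4500/10717 ≈ 0.420.
Interpolate at f ≈ 0.420 with slerp weights a = sin((1−f)δ)/sin δ ≈ 0.833, b = sin(fδ)/sin δ ≈ 0.653.
p = a·p₁ + b·p₂ ≈ (0.274, -0.322, 0.906); φ = arcsin(p_z) ≈ 64.98°, λ = atan2(p_y, p_x) ≈ -49.68°.

≈ 65°N, 50°W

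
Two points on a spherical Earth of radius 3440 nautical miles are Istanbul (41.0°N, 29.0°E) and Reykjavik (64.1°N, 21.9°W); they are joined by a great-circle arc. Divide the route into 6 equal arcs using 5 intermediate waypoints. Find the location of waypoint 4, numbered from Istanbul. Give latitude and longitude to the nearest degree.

≈ 59°N, 2°E

Convert each endpoint to a unit vector on the sphere (x = cos φ cos λ, y = cos φ sin λ, z = sin φ).
The central angle between the endpoints is δ = arccos(p₁·p₂) ≈ 0.647 rad (37.1°).
Interpolate at f = 4/6 with slerp weights a = sin((1−f)δ)/sin δ ≈ 0.355, b = sin(fδ)/sin δ ≈ 0.694.
p = a·p₁ + b·p₂ ≈ (0.515, 0.017, 0.857); φ = arcsin(p_z) ≈ 58.96°, λ = atan2(p_y, p_x) ≈ 1.88°.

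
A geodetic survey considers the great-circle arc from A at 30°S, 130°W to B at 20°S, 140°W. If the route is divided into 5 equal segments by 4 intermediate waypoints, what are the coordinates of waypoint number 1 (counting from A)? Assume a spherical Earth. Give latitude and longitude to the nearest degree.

Convert each endpoint to a unit vector on the sphere (x = cos φ cos λ, y = cos φ sin λ, z = sin φ).
The central angle between the endpoints is δ = arccos(p₁·p₂) ≈ 0.235 rad (13.5°).
Interpolate at f = 1/5 with slerp weights a = sin((1−f)δ)/sin δ ≈ 0.803, b = sin(fδ)/sin δ ≈ 0.202.
p = a·p₁ + b·p₂ ≈ (-0.592, -0.654, -0.470); φ = arcsin(p_z) ≈ -28.06°, λ = atan2(p_y, p_x) ≈ -132.14°.

≈ 28°S, 132°W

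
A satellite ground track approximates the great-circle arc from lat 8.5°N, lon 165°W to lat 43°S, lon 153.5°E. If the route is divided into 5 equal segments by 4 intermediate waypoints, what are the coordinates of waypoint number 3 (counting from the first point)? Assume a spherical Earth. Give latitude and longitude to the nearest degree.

Write both endpoints as unit vectors p₁, p₂ with components (cos φ cos λ, cos φ sin λ, sin φ).
The central angle between the endpoints is δ = arccos(p₁·p₂) ≈ 1.114 rad (63.8°).
Interpolate at f = 3/5 with slerp weights a = sin((1−f)δ)/sin δ ≈ 0.480, b = sin(fδ)/sin δ ≈ 0.691.
p = a·p₁ + b·p₂ ≈ (-0.911, 0.102, -0.400); φ = arcsin(p_z) ≈ -23.58°, λ = atan2(p_y, p_x) ≈ 173.58°.

≈ lat 24°S, lon 174°E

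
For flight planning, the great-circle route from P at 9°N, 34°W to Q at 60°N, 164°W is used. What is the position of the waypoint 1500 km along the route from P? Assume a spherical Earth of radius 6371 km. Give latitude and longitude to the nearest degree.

From cos δ = sin φ₁ sin φ₂ + cos φ₁ cos φ₂ cos Δλ, the central angle is δ ≈ 1.754 rad (100.5°). The total great-circle distance is δ·R ≈ 1.754 × 6371 ≈ 11173 km, so the target fraction is f = 1500/11173 ≈ 0.134.
Interpolate at f ≈ 0.134 with slerp weights a = sin((1−f)δ)/sin δ ≈ 1.016, b = sin(fδ)/sin δ ≈ 0.237.
p = a·p₁ + b·p₂ ≈ (0.718, -0.594, 0.364); φ = arcsin(p_z) ≈ 21.37°, λ = atan2(p_y, p_x) ≈ -39.60°.

≈ 21°N, 40°W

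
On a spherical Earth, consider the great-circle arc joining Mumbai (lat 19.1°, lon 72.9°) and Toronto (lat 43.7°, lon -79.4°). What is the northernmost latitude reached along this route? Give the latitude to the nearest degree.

The great circle lies in the plane with unit normal n̂ = (p₁ × p₂)/|p₁ × p₂|.
Here n̂_z ≈ -0.343; the vertex latitude is φ_max = arccos|n̂_z| ≈ 69.9°.
Check via Clairaut: cos φ_max = |cos φ₁| · sin C = cos(19.1°)·sin(21.3°) ≈ 0.343, again giving ≈ 69.9°.

≈ 70°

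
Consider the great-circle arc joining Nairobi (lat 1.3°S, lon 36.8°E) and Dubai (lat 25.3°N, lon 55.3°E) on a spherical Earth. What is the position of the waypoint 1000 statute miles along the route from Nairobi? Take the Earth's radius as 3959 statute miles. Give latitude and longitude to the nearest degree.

≈ lat 11°N, lon 45°E

From cos δ = sin φ₁ sin φ₂ + cos φ₁ cos φ₂ cos Δλ, the central angle is δ ≈ 0.560 rad (32.1°). The total great-circle distance is δ·R ≈ 0.560 × 3959 ≈ 2216 mi, so the target fraction is f = 1000/2216 ≈ 0.451.
Interpolate at f ≈ 0.451 with slerp weights a = sin((1−f)δ)/sin δ ≈ 0.569, b = sin(fδ)/sin δ ≈ 0.471.
p = a·p₁ + b·p₂ ≈ (0.698, 0.691, 0.188); φ = arcsin(p_z) ≈ 10.85°, λ = atan2(p_y, p_x) ≈ 44.70°.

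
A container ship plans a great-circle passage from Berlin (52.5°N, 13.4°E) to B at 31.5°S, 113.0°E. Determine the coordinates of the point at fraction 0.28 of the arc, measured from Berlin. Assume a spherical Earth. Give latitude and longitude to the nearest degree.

Write both endpoints as unit vectors p₁, p₂ with components (cos φ cos λ, cos φ sin λ, sin φ).
The central angle between the endpoints is δ = arccos(p₁·p₂) ≈ 2.096 rad (120.1°).
Interpolate at f = 0.28 with slerp weights a = sin((1−f)δ)/sin δ ≈ 1.153, b = sin(fδ)/sin δ ≈ 0.640.
p = a·p₁ + b·p₂ ≈ (0.470, 0.665, 0.581); φ = arcsin(p_z) ≈ 35.50°, λ = atan2(p_y, p_x) ≈ 54.75°.

≈ 35°N, 55°E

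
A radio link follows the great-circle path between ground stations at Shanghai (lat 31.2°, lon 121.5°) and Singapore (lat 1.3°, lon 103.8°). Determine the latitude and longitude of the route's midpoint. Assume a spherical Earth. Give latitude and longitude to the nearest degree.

≈ lat 16°, lon 112°

Write both endpoints as unit vectors p₁, p₂ with components (cos φ cos λ, cos φ sin λ, sin φ).
The central angle between the endpoints is δ = arccos(p₁·p₂) ≈ 0.598 rad (34.3°).
Interpolate at f = 1/2 with slerp weights a = sin((1−f)δ)/sin δ ≈ 0.523, b = sin(fδ)/sin δ ≈ 0.523.
p = a·p₁ + b·p₂ ≈ (-0.359, 0.890, 0.283); φ = arcsin(p_z) ≈ 16.43°, λ = atan2(p_y, p_x) ≈ 111.96°.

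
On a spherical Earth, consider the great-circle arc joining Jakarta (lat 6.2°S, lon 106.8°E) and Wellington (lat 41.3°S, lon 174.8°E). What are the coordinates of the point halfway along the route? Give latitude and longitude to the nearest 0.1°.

Convert each endpoint to a unit vector on the sphere (x = cos φ cos λ, y = cos φ sin λ, z = sin φ).
The central angle between the endpoints is δ = arccos(p₁·p₂) ≈ 1.212 rad (69.4°).
Interpolate at f = 1/2 with slerp weights a = sin((1−f)δ)/sin δ ≈ 0.608, b = sin(fδ)/sin δ ≈ 0.608.
p = a·p₁ + b·p₂ ≈ (-0.630, 0.620, -0.467); φ = arcsin(p_z) ≈ -27.85°, λ = atan2(p_y, p_x) ≈ 135.44°.

≈ lat 27.9°S, lon 135.4°E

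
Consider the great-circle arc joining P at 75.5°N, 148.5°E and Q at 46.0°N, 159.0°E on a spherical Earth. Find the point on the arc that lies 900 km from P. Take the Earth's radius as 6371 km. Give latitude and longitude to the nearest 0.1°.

Convert each endpoint to a unit vector on the sphere (x = cos φ cos λ, y = cos φ sin λ, z = sin φ).
The central angle between the endpoints is δ = arccos(p₁·p₂) ≈ 0.521 rad (29.8°). The total great-circle distance is δ·R ≈ 0.521 × 6371 ≈ 3318 km, so the target fraction is f = 900/3318 ≈ 0.271.
Interpolate at f ≈ 0.271 with slerp weights a = sin((1−f)δ)/sin δ ≈ 0.745, b = sin(fδ)/sin δ ≈ 0.283.
p = a·p₁ + b·p₂ ≈ (-0.342, 0.168, 0.924); φ = arcsin(p_z) ≈ 67.58°, λ = atan2(p_y, p_x) ≈ 153.89°.

≈ 67.6°N, 153.9°E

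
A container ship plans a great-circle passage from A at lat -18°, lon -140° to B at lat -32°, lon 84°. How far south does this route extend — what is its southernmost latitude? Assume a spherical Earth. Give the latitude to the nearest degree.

The great circle lies in the plane with unit normal n̂ = (p₁ × p₂)/|p₁ × p₂|.
Here n̂_z ≈ -0.616; the vertex latitude is φ_max = arccos|n̂_z| ≈ 52.0°.
Check via Clairaut: cos φ_max = |cos φ₁| · sin C = cos(18.0°)·sin(139.6°) ≈ 0.616, again giving ≈ 52.0°.

≈ -52°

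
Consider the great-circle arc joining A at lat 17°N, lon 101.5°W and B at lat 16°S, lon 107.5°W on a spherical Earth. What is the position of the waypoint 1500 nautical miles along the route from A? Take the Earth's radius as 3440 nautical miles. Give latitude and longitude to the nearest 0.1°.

Write both endpoints as unit vectors p₁, p₂ with components (cos φ cos λ, cos φ sin λ, sin φ).
The central angle between the endpoints is δ = arccos(p₁·p₂) ≈ 0.585 rad (33.5°). The total great-circle distance is δ·R ≈ 0.585 × 3440 ≈ 2013 nmi, so the target fraction is f = 1500/2013 ≈ 0.745.
Interpolate at f ≈ 0.745 with slerp weights a = sin((1−f)δ)/sin δ ≈ 0.269, b = sin(fδ)/sin δ ≈ 0.765.
p = a·p₁ + b·p₂ ≈ (-0.272, -0.953, -0.132); φ = arcsin(p_z) ≈ -7.59°, λ = atan2(p_y, p_x) ≈ -105.95°.

≈ lat 7.6°S, lon 105.9°W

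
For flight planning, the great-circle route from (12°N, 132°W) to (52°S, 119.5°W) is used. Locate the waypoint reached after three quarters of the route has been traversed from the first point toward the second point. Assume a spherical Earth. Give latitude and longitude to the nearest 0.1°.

≈ (36.1°S, 124.1°W)

From cos δ = sin φ₁ sin φ₂ + cos φ₁ cos φ₂ cos Δλ, the central angle is δ ≈ 1.133 rad (64.9°).
Interpolate at f = 3/4 with slerp weights a = sin((1−f)δ)/sin δ ≈ 0.309, b = sin(fδ)/sin δ ≈ 0.829.
p = a·p₁ + b·p₂ ≈ (-0.453, -0.669, -0.589); φ = arcsin(p_z) ≈ -36.11°, λ = atan2(p_y, p_x) ≈ -124.14°.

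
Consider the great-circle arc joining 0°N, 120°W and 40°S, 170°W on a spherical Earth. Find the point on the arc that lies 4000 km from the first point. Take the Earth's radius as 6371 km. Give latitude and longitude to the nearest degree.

The haversine formula gives a central angle δ ≈ 1.056 rad (60.5°) between the endpoints. The total great-circle distance is δ·R ≈ 1.056 × 6371 ≈ 6727 km, so the target fraction is f = 4000/6727 ≈ 0.595.
Interpolate at f ≈ 0.595 with slerp weights a = sin((1−f)δ)/sin δ ≈ 0.477, b = sin(fδ)/sin δ ≈ 0.675.
p = a·p₁ + b·p₂ ≈ (-0.748, -0.503, -0.434); φ = arcsin(p_z) ≈ -25.71°, λ = atan2(p_y, p_x) ≈ -146.08°.

≈ 26°S, 146°W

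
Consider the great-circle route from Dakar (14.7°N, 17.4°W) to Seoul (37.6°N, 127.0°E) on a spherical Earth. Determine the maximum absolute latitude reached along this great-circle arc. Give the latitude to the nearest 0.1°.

The great circle lies in the plane with unit normal n̂ = (p₁ × p₂)/|p₁ × p₂|.
Here n̂_z ≈ +0.505; the vertex latitude is φ_max = arccos|n̂_z| ≈ 59.7°.

≈ 59.7°N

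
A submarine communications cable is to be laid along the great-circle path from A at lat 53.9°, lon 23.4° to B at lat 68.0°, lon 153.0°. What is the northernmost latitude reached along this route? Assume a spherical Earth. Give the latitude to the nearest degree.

The great circle lies in the plane with unit normal n̂ = (p₁ × p₂)/|p₁ × p₂|.
Here n̂_z ≈ +0.214; the vertex latitude is φ_max = arccos|n̂_z| ≈ 77.6°.

≈ 78°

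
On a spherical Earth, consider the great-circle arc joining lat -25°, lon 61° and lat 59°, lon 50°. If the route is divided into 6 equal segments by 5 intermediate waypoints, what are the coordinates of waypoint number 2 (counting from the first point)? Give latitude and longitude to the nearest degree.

≈ lat 3°, lon 58°

Write both endpoints as unit vectors p₁, p₂ with components (cos φ cos λ, cos φ sin λ, sin φ).
The central angle between the endpoints is δ = arccos(p₁·p₂) ≈ 1.475 rad (84.5°).
Interpolate at f = 2/6 with slerp weights a = sin((1−f)δ)/sin δ ≈ 0.836, b = sin(fδ)/sin δ ≈ 0.474.
p = a·p₁ + b·p₂ ≈ (0.524, 0.850, 0.053); φ = arcsin(p_z) ≈ 3.04°, λ = atan2(p_y, p_x) ≈ 58.33°.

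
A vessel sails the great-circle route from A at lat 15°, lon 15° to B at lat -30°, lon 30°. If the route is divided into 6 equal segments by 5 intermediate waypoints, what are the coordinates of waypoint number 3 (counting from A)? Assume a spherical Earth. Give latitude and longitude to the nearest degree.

Convert each endpoint to a unit vector on the sphere (x = cos φ cos λ, y = cos φ sin λ, z = sin φ).
The central angle between the endpoints is δ = arccos(p₁·p₂) ≈ 0.825 rad (47.3°).
Interpolate at f = 3/6 with slerp weights a = sin((1−f)δ)/sin δ ≈ 0.546, b = sin(fδ)/sin δ ≈ 0.546.
p = a·p₁ + b·p₂ ≈ (0.919, 0.373, -0.132); φ = arcsin(p_z) ≈ -7.56°, λ = atan2(p_y, p_x) ≈ 22.09°.

≈ lat -8°, lon 22°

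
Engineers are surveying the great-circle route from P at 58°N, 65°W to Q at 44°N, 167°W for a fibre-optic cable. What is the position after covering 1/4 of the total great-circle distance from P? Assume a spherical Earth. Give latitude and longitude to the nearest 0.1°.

≈ 63.9°N, 93.4°W

The haversine formula gives a central angle δ ≈ 1.036 rad (59.3°) between the endpoints.
Interpolate at f = 1/4 with slerp weights a = sin((1−f)δ)/sin δ ≈ 0.815, b = sin(fδ)/sin δ ≈ 0.298.
p = a·p₁ + b·p₂ ≈ (-0.026, -0.440, 0.898); φ = arcsin(p_z) ≈ 63.88°, λ = atan2(p_y, p_x) ≈ -93.40°.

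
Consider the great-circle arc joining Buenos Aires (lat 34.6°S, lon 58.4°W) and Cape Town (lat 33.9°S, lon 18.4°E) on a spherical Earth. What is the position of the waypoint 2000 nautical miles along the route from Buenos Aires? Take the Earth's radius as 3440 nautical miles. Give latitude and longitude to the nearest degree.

Write both endpoints as unit vectors p₁, p₂ with components (cos φ cos λ, cos φ sin λ, sin φ).
The central angle between the endpoints is δ = arccos(p₁·p₂) ≈ 1.078 rad (61.8°). The total great-circle distance is δ·R ≈ 1.078 × 3440 ≈ 3710 nmi, so the target fraction is f = 2000/3710 ≈ 0.539.
Interpolate at f ≈ 0.539 with slerp weights a = sin((1−f)δ)/sin δ ≈ 0.541, b = sin(fδ)/sin δ ≈ 0.623.
p = a·p₁ + b·p₂ ≈ (0.724, -0.216, -0.655); φ = arcsin(p_z) ≈ -40.91°, λ = atan2(p_y, p_x) ≈ -16.61°.

≈ lat 41°S, lon 17°W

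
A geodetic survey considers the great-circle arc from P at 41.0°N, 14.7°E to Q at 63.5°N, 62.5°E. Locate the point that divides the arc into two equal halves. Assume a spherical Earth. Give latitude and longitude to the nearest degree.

From cos δ = sin φ₁ sin φ₂ + cos φ₁ cos φ₂ cos Δλ, the central angle is δ ≈ 0.621 rad (35.6°).
Interpolate at f = 1/2 with slerp weights a = sin((1−f)δ)/sin δ ≈ 0.525, b = sin(fδ)/sin δ ≈ 0.525.
p = a·p₁ + b·p₂ ≈ (0.492, 0.308, 0.814); φ = arcsin(p_z) ≈ 54.53°, λ = atan2(p_y, p_x) ≈ 32.11°.

≈ 55°N, 32°E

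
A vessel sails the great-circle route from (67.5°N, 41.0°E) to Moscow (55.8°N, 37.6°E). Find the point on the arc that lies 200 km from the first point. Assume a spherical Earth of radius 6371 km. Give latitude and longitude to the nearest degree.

≈ (66°N, 40°E)

Convert each endpoint to a unit vector on the sphere (x = cos φ cos λ, y = cos φ sin λ, z = sin φ).
The central angle between the endpoints is δ = arccos(p₁·p₂) ≈ 0.206 rad (11.8°). The total great-circle distance is δ·R ≈ 0.206 × 6371 ≈ 1313 km, so the target fraction is f = 200/1313 ≈ 0.152.
Interpolate at f ≈ 0.152 with slerp weights a = sin((1−f)δ)/sin δ ≈ 0.849, b = sin(fδ)/sin δ ≈ 0.153.
p = a·p₁ + b·p₂ ≈ (0.314, 0.266, 0.912); φ = arcsin(p_z) ≈ 65.72°, λ = atan2(p_y, p_x) ≈ 40.29°.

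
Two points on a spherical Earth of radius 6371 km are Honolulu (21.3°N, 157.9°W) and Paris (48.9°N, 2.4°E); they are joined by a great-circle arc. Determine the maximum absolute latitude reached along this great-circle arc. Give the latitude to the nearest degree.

≈ 77°N

The great circle lies in the plane with unit normal n̂ = (p₁ × p₂)/|p₁ × p₂|.
Here n̂_z ≈ +0.217; the vertex latitude is φ_max = arccos|n̂_z| ≈ 77.5°.
Check via Clairaut: cos φ_max = |cos φ₁| · sin C = cos(21.3°)·sin(13.4°) ≈ 0.217, again giving ≈ 77.5°.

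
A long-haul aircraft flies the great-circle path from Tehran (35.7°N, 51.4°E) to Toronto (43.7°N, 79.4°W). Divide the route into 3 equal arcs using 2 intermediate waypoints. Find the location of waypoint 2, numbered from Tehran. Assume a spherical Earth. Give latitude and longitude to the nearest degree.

Write both endpoints as unit vectors p₁, p₂ with components (cos φ cos λ, cos φ sin λ, sin φ).
The central angle between the endpoints is δ = arccos(p₁·p₂) ≈ 1.551 rad (88.9°).
Interpolate at f = 2/3 with slerp weights a = sin((1−f)δ)/sin δ ≈ 0.494, b = sin(fδ)/sin δ ≈ 0.860.
p = a·p₁ + b·p₂ ≈ (0.365, -0.297, 0.882); φ = arcsin(p_z) ≈ 61.94°, λ = atan2(p_y, p_x) ≈ -39.15°.

≈ 62°N, 39°W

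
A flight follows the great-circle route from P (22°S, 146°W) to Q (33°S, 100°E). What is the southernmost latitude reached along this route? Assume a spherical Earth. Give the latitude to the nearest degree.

The great circle lies in the plane with unit normal n̂ = (p₁ × p₂)/|p₁ × p₂|.
Here n̂_z ≈ -0.715; the vertex latitude is φ_max = arccos|n̂_z| ≈ 44.4°.
Check via Clairaut: cos φ_max = |cos φ₁| · sin C = cos(22.0°)·sin(129.6°) ≈ 0.715, again giving ≈ 44.4°.

≈ 44°S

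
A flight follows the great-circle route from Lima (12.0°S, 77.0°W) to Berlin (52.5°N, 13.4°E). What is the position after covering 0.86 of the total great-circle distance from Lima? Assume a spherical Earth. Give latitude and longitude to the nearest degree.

Convert each endpoint to a unit vector on the sphere (x = cos φ cos λ, y = cos φ sin λ, z = sin φ).
The central angle between the endpoints is δ = arccos(p₁·p₂) ≈ 1.741 rad (99.7°).
Interpolate at f = 0.86 with slerp weights a = sin((1−f)δ)/sin δ ≈ 0.245, b = sin(fδ)/sin δ ≈ 1.012.
p = a·p₁ + b·p₂ ≈ (0.653, -0.091, 0.752); φ = arcsin(p_z) ≈ 48.75°, λ = atan2(p_y, p_x) ≈ -7.90°.

≈ 49°N, 8°W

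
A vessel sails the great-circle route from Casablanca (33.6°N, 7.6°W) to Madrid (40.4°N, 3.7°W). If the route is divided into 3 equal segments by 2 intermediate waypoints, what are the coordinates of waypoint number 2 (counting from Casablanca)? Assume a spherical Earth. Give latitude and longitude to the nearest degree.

≈ 38°N, 5°W

The haversine formula gives a central angle δ ≈ 0.131 rad (7.5°) between the endpoints.
Interpolate at f = 2/3 with slerp weights a = sin((1−f)δ)/sin δ ≈ 0.334, b = sin(fδ)/sin δ ≈ 0.668.
p = a·p₁ + b·p₂ ≈ (0.783, -0.070, 0.618); φ = arcsin(p_z) ≈ 38.15°, λ = atan2(p_y, p_x) ≈ -5.08°.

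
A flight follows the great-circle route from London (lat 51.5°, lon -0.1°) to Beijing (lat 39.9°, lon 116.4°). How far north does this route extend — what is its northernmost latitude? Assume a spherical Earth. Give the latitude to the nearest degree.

≈ 63°

The great circle lies in the plane with unit normal n̂ = (p₁ × p₂)/|p₁ × p₂|.
Here n̂_z ≈ +0.446; the vertex latitude is φ_max = arccos|n̂_z| ≈ 63.5°.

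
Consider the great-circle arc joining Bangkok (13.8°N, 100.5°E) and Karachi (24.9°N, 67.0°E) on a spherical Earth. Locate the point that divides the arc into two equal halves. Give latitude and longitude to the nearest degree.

The haversine formula gives a central angle δ ≈ 0.583 rad (33.4°) between the endpoints.
Interpolate at f = 1/2 with slerp weights a = sin((1−f)δ)/sin δ ≈ 0.522, b = sin(fδ)/sin δ ≈ 0.522.
p = a·p₁ + b·p₂ ≈ (0.093, 0.934, 0.344); φ = arcsin(p_z) ≈ 20.14°, λ = atan2(p_y, p_x) ≈ 84.34°.

≈ (20°N, 84°E)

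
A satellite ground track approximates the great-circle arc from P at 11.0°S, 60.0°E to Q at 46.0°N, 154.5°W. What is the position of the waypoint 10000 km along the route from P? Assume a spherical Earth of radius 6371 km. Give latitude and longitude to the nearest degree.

≈ 55°N, 134°E

Convert each endpoint to a unit vector on the sphere (x = cos φ cos λ, y = cos φ sin λ, z = sin φ).
The central angle between the endpoints is δ = arccos(p₁·p₂) ≈ 2.345 rad (134.4°). The total great-circle distance is δ·R ≈ 2.345 × 6371 ≈ 14941 km, so the target fraction is f = 10000/14941 ≈ 0.669.
Interpolate at f ≈ 0.669 with slerp weights a = sin((1−f)δ)/sin δ ≈ 0.979, b = sin(fδ)/sin δ ≈ 1.399.
p = a·p₁ + b·p₂ ≈ (-0.396, 0.414, 0.819); φ = arcsin(p_z) ≈ 55.02°, λ = atan2(p_y, p_x) ≈ 133.74°.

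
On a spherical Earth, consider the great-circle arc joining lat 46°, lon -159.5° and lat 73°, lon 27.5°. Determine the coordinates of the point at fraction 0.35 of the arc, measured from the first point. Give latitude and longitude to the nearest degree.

Write both endpoints as unit vectors p₁, p₂ with components (cos φ cos λ, cos φ sin λ, sin φ).
The central angle between the endpoints is δ = arccos(p₁·p₂) ≈ 1.063 rad (60.9°).
Interpolate at f = 0.35 with slerp weights a = sin((1−f)δ)/sin δ ≈ 0.729, b = sin(fδ)/sin δ ≈ 0.416.
p = a·p₁ + b·p₂ ≈ (-0.367, -0.121, 0.922); φ = arcsin(p_z) ≈ 67.28°, λ = atan2(p_y, p_x) ≈ -161.70°.

≈ lat 67°, lon -162°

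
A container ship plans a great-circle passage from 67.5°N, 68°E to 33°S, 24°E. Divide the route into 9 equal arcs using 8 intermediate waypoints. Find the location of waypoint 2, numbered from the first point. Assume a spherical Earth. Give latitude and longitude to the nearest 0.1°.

≈ 46.5°N, 47.4°E

Convert each endpoint to a unit vector on the sphere (x = cos φ cos λ, y = cos φ sin λ, z = sin φ).
The central angle between the endpoints is δ = arccos(p₁·p₂) ≈ 1.847 rad (105.8°).
Interpolate at f = 2/9 with slerp weights a = sin((1−f)δ)/sin δ ≈ 1.030, b = sin(fδ)/sin δ ≈ 0.415.
p = a·p₁ + b·p₂ ≈ (0.465, 0.507, 0.726); φ = arcsin(p_z) ≈ 46.53°, λ = atan2(p_y, p_x) ≈ 47.45°.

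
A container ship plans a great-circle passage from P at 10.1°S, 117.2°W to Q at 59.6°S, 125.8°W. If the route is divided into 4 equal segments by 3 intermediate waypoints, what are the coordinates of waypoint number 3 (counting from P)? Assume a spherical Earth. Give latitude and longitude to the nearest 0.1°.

From cos δ = sin φ₁ sin φ₂ + cos φ₁ cos φ₂ cos Δλ, the central angle is δ ≈ 0.871 rad (49.9°).
Interpolate at f = 3/4 with slerp weights a = sin((1−f)δ)/sin δ ≈ 0.282, b = sin(fδ)/sin δ ≈ 0.795.
p = a·p₁ + b·p₂ ≈ (-0.362, -0.573, -0.735); φ = arcsin(p_z) ≈ -47.29°, λ = atan2(p_y, p_x) ≈ -122.29°.

≈ 47.3°S, 122.3°W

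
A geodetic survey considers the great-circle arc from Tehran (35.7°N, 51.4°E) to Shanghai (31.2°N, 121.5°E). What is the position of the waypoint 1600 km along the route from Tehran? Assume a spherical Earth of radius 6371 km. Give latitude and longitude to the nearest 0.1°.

≈ 38.7°N, 69.1°E

Write both endpoints as unit vectors p₁, p₂ with components (cos φ cos λ, cos φ sin λ, sin φ).
The central angle between the endpoints is δ = arccos(p₁·p₂) ≈ 1.002 rad (57.4°). The total great-circle distance is δ·R ≈ 1.002 × 6371 ≈ 6383 km, so the target fraction is f = 1600/6383 ≈ 0.251.
Interpolate at f ≈ 0.251 with slerp weights a = sin((1−f)δ)/sin δ ≈ 0.810, b = sin(fδ)/sin δ ≈ 0.295.
p = a·p₁ + b·p₂ ≈ (0.278, 0.729, 0.625); φ = arcsin(p_z) ≈ 38.70°, λ = atan2(p_y, p_x) ≈ 69.10°.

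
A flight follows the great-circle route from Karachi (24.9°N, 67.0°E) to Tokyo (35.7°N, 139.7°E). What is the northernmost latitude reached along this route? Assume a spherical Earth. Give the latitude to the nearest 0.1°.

The great circle lies in the plane with unit normal n̂ = (p₁ × p₂)/|p₁ × p₂|.
Here n̂_z ≈ +0.794; the vertex latitude is φ_max = arccos|n̂_z| ≈ 37.4°.
Check via Clairaut: cos φ_max = |cos φ₁| · sin C = cos(24.9°)·sin(61.1°) ≈ 0.794, again giving ≈ 37.4°.

≈ 37.4°N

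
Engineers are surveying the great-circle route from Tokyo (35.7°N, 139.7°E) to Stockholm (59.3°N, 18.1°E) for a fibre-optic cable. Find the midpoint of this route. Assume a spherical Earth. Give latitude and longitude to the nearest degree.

Convert each endpoint to a unit vector on the sphere (x = cos φ cos λ, y = cos φ sin λ, z = sin φ).
The central angle between the endpoints is δ = arccos(p₁·p₂) ≈ 1.282 rad (73.5°).
Interpolate at f = 1/2 with slerp weights a = sin((1−f)δ)/sin δ ≈ 0.624, b = sin(fδ)/sin δ ≈ 0.624.
p = a·p₁ + b·p₂ ≈ (-0.084, 0.427, 0.901); φ = arcsin(p_z) ≈ 64.23°, λ = atan2(p_y, p_x) ≈ 101.09°.

≈ (64°N, 101°E)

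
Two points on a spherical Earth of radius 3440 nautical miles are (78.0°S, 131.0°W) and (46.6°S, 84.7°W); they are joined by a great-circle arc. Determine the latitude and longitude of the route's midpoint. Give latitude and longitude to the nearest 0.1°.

Convert each endpoint to a unit vector on the sphere (x = cos φ cos λ, y = cos φ sin λ, z = sin φ).
The central angle between the endpoints is δ = arccos(p₁·p₂) ≈ 0.628 rad (36.0°).
Interpolate at f = 1/2 with slerp weights a = sin((1−f)δ)/sin δ ≈ 0.526, b = sin(fδ)/sin δ ≈ 0.526.
p = a·p₁ + b·p₂ ≈ (-0.038, -0.442, -0.896); φ = arcsin(p_z) ≈ -63.65°, λ = atan2(p_y, p_x) ≈ -94.96°.

≈ (63.7°S, 95.0°W)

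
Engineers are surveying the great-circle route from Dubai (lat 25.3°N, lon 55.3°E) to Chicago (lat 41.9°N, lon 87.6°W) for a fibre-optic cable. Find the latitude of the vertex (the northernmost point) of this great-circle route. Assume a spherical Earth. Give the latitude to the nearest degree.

The great circle lies in the plane with unit normal n̂ = (p₁ × p₂)/|p₁ × p₂|.
Here n̂_z ≈ -0.419; the vertex latitude is φ_max = arccos|n̂_z| ≈ 65.2°.

≈ 65°N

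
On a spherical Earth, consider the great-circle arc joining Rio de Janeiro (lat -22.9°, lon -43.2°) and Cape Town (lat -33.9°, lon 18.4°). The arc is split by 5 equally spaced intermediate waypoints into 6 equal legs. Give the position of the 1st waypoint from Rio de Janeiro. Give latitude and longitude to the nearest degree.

≈ lat -27°, lon -34°

Write both endpoints as unit vectors p₁, p₂ with components (cos φ cos λ, cos φ sin λ, sin φ).
The central angle between the endpoints is δ = arccos(p₁·p₂) ≈ 0.951 rad (54.5°).
Interpolate at f = 1/6 with slerp weights a = sin((1−f)δ)/sin δ ≈ 0.875, b = sin(fδ)/sin δ ≈ 0.194.
p = a·p₁ + b·p₂ ≈ (0.740, -0.501, -0.449); φ = arcsin(p_z) ≈ -26.65°, λ = atan2(p_y, p_x) ≈ -34.09°.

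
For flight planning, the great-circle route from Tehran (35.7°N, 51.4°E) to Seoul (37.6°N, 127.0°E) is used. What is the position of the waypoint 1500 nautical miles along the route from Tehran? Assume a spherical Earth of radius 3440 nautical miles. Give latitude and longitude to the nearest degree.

≈ (43°N, 83°E)

Convert each endpoint to a unit vector on the sphere (x = cos φ cos λ, y = cos φ sin λ, z = sin φ).
The central angle between the endpoints is δ = arccos(p₁·p₂) ≈ 1.029 rad (58.9°). The total great-circle distance is δ·R ≈ 1.029 × 3440 ≈ 3538 nmi, so the target fraction is f = 1500/3538 ≈ 0.424.
Interpolate at f ≈ 0.424 with slerp weights a = sin((1−f)δ)/sin δ ≈ 0.652, b = sin(fδ)/sin δ ≈ 0.493.
p = a·p₁ + b·p₂ ≈ (0.095, 0.726, 0.681); φ = arcsin(p_z) ≈ 42.95°, λ = atan2(p_y, p_x) ≈ 82.53°.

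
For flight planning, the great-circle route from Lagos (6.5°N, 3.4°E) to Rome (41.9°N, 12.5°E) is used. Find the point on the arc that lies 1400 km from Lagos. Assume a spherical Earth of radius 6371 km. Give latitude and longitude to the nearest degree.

Write both endpoints as unit vectors p₁, p₂ with components (cos φ cos λ, cos φ sin λ, sin φ).
The central angle between the endpoints is δ = arccos(p₁·p₂) ≈ 0.634 rad (36.3°). The total great-circle distance is δ·R ≈ 0.634 × 6371 ≈ 4038 km, so the target fraction is f = 1400/4038 ≈ 0.347.
Interpolate at f ≈ 0.347 with slerp weights a = sin((1−f)δ)/sin δ ≈ 0.679, b = sin(fδ)/sin δ ≈ 0.368.
p = a·p₁ + b·p₂ ≈ (0.941, 0.099, 0.323); φ = arcsin(p_z) ≈ 18.83°, λ = atan2(p_y, p_x) ≈ 6.02°.

≈ (19°N, 6°E)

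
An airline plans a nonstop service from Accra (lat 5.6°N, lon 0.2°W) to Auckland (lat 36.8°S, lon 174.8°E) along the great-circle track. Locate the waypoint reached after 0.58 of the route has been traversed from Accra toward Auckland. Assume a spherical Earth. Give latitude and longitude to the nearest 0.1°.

≈ lat 77.8°S, lon 38.9°E

From cos δ = sin φ₁ sin φ₂ + cos φ₁ cos φ₂ cos Δλ, the central angle is δ ≈ 2.591 rad (148.5°).
Interpolate at f = 0.58 with slerp weights a = sin((1−f)δ)/sin δ ≈ 1.694, b = sin(fδ)/sin δ ≈ 1.908.
p = a·p₁ + b·p₂ ≈ (0.164, 0.133, -0.977); φ = arcsin(p_z) ≈ -77.81°, λ = atan2(p_y, p_x) ≈ 38.87°.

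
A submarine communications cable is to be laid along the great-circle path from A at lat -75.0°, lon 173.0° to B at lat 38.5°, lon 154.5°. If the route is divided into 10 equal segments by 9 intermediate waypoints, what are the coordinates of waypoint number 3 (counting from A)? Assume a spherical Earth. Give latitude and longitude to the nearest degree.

Convert each endpoint to a unit vector on the sphere (x = cos φ cos λ, y = cos φ sin λ, z = sin φ).
The central angle between the endpoints is δ = arccos(p₁·p₂) ≈ 1.992 rad (114.2°).
Interpolate at f = 3/10 with slerp weights a = sin((1−f)δ)/sin δ ≈ 1.079, b = sin(fδ)/sin δ ≈ 0.617.
p = a·p₁ + b·p₂ ≈ (-0.713, 0.242, -0.658); φ = arcsin(p_z) ≈ -41.17°, λ = atan2(p_y, p_x) ≈ 161.26°.

≈ lat -41°, lon 161°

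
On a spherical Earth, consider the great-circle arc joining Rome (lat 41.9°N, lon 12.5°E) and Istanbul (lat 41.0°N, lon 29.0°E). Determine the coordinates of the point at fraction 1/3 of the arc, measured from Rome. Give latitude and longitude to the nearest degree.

≈ lat 42°N, lon 18°E

The haversine formula gives a central angle δ ≈ 0.216 rad (12.4°) between the endpoints.
Interpolate at f = 1/3 with slerp weights a = sin((1−f)δ)/sin δ ≈ 0.670, b = sin(fδ)/sin δ ≈ 0.336.
p = a·p₁ + b·p₂ ≈ (0.708, 0.231, 0.667); φ = arcsin(p_z) ≈ 41.86°, λ = atan2(p_y, p_x) ≈ 18.04°.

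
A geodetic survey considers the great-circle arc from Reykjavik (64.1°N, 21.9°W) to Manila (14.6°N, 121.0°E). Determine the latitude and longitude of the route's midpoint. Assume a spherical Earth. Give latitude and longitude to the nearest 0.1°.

≈ 59.7°N, 98.0°E

Write both endpoints as unit vectors p₁, p₂ with components (cos φ cos λ, cos φ sin λ, sin φ).
The central angle between the endpoints is δ = arccos(p₁·p₂) ≈ 1.681 rad (96.3°).
Interpolate at f = 1/2 with slerp weights a = sin((1−f)δ)/sin δ ≈ 0.750, b = sin(fδ)/sin δ ≈ 0.750.
p = a·p₁ + b·p₂ ≈ (-0.070, 0.500, 0.863); φ = arcsin(p_z) ≈ 59.70°, λ = atan2(p_y, p_x) ≈ 97.95°.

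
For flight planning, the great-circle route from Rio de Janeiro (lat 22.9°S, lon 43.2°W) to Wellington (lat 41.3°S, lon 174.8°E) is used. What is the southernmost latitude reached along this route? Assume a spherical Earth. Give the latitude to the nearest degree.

The great circle lies in the plane with unit normal n̂ = (p₁ × p₂)/|p₁ × p₂|.
Here n̂_z ≈ -0.445; the vertex latitude is φ_max = arccos|n̂_z| ≈ 63.6°.
Check via Clairaut: cos φ_max = |cos φ₁| · sin C = cos(22.9°)·sin(151.1°) ≈ 0.445, again giving ≈ 63.6°.

≈ 64°S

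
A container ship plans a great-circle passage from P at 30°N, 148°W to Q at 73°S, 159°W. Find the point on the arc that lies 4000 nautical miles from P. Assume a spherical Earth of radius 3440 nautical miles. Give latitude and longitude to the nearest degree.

≈ 37°S, 152°W

Convert each endpoint to a unit vector on the sphere (x = cos φ cos λ, y = cos φ sin λ, z = sin φ).
The central angle between the endpoints is δ = arccos(p₁·p₂) ≈ 1.802 rad (103.3°). The total great-circle distance is δ·R ≈ 1.802 × 3440 ≈ 6200 nmi, so the target fraction is f = 4000/6200 ≈ 0.645.
Interpolate at f ≈ 0.645 with slerp weights a = sin((1−f)δ)/sin δ ≈ 0.613, b = sin(fδ)/sin δ ≈ 0.943.
p = a·p₁ + b·p₂ ≈ (-0.708, -0.380, -0.595); φ = arcsin(p_z) ≈ -36.53°, λ = atan2(p_y, p_x) ≈ -151.75°.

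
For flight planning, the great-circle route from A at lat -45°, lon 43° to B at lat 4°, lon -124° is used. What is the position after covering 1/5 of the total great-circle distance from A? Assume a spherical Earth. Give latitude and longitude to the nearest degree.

≈ lat -69°, lon 17°

Convert each endpoint to a unit vector on the sphere (x = cos φ cos λ, y = cos φ sin λ, z = sin φ).
The central angle between the endpoints is δ = arccos(p₁·p₂) ≈ 2.399 rad (137.4°).
Interpolate at f = 1/5 with slerp weights a = sin((1−f)δ)/sin δ ≈ 1.390, b = sin(fδ)/sin δ ≈ 0.683.
p = a·p₁ + b·p₂ ≈ (0.338, 0.106, -0.935); φ = arcsin(p_z) ≈ -69.26°, λ = atan2(p_y, p_x) ≈ 17.38°.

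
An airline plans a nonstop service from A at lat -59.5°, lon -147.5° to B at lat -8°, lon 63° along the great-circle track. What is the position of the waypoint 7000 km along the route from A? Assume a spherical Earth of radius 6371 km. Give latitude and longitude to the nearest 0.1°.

Convert each endpoint to a unit vector on the sphere (x = cos φ cos λ, y = cos φ sin λ, z = sin φ).
The central angle between the endpoints is δ = arccos(p₁·p₂) ≈ 1.889 rad (108.2°). The total great-circle distance is δ·R ≈ 1.889 × 6371 ≈ 12037 km, so the target fraction is f = 7000/12037 ≈ 0.582.
Interpolate at f ≈ 0.582 with slerp weights a = sin((1−f)δ)/sin δ ≈ 0.748, b = sin(fδ)/sin δ ≈ 0.938.
p = a·p₁ + b·p₂ ≈ (0.101, 0.623, -0.775); φ = arcsin(p_z) ≈ -50.84°, λ = atan2(p_y, p_x) ≈ 80.77°.

≈ lat -50.8°, lon 80.8°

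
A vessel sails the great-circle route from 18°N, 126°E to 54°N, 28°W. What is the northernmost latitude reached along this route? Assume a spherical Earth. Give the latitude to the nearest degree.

The great circle lies in the plane with unit normal n̂ = (p₁ × p₂)/|p₁ × p₂|.
Here n̂_z ≈ -0.253; the vertex latitude is φ_max = arccos|n̂_z| ≈ 75.3°.

≈ 75°N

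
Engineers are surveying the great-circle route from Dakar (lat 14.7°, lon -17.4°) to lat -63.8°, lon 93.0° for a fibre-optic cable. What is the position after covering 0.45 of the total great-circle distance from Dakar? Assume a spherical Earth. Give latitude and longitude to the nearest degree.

Write both endpoints as unit vectors p₁, p₂ with components (cos φ cos λ, cos φ sin λ, sin φ).
The central angle between the endpoints is δ = arccos(p₁·p₂) ≈ 1.957 rad (112.1°).
Interpolate at f = 0.45 with slerp weights a = sin((1−f)δ)/sin δ ≈ 0.950, b = sin(fδ)/sin δ ≈ 0.832.
p = a·p₁ + b·p₂ ≈ (0.858, 0.092, -0.506); φ = arcsin(p_z) ≈ -30.38°, λ = atan2(p_y, p_x) ≈ 6.13°.

≈ lat -30°, lon 6°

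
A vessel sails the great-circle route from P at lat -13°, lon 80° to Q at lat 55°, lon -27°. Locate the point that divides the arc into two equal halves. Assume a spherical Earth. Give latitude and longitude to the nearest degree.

Convert each endpoint to a unit vector on the sphere (x = cos φ cos λ, y = cos φ sin λ, z = sin φ).
The central angle between the endpoints is δ = arccos(p₁·p₂) ≈ 1.926 rad (110.3°).
Interpolate at f = 1/2 with slerp weights a = sin((1−f)δ)/sin δ ≈ 0.875, b = sin(fδ)/sin δ ≈ 0.875.
p = a·p₁ + b·p₂ ≈ (0.596, 0.612, 0.520); φ = arcsin(p_z) ≈ 31.35°, λ = atan2(p_y, p_x) ≈ 45.79°.

≈ lat 31°, lon 46°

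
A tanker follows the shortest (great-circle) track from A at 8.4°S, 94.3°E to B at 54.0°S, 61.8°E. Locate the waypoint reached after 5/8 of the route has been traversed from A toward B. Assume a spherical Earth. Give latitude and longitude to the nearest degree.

≈ 38°S, 78°E

From cos δ = sin φ₁ sin φ₂ + cos φ₁ cos φ₂ cos Δλ, the central angle is δ ≈ 0.917 rad (52.5°).
Interpolate at f = 5/8 with slerp weights a = sin((1−f)δ)/sin δ ≈ 0.425, b = sin(fδ)/sin δ ≈ 0.683.
p = a·p₁ + b·p₂ ≈ (0.158, 0.773, -0.615); φ = arcsin(p_z) ≈ -37.93°, λ = atan2(p_y, p_x) ≈ 78.43°.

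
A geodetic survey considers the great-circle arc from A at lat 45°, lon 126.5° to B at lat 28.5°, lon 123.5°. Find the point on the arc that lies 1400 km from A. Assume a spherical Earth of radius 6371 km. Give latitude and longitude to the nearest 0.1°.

≈ lat 32.5°, lon 124.1°

Convert each endpoint to a unit vector on the sphere (x = cos φ cos λ, y = cos φ sin λ, z = sin φ).
The central angle between the endpoints is δ = arccos(p₁·p₂) ≈ 0.291 rad (16.7°). The total great-circle distance is δ·R ≈ 0.291 × 6371 ≈ 1854 km, so the target fraction is f = 1400/1854 ≈ 0.755.
Interpolate at f ≈ 0.755 with slerp weights a = sin((1−f)δ)/sin δ ≈ 0.248, b = sin(fδ)/sin δ ≈ 0.760.
p = a·p₁ + b·p₂ ≈ (-0.473, 0.698, 0.538); φ = arcsin(p_z) ≈ 32.54°, λ = atan2(p_y, p_x) ≈ 124.12°.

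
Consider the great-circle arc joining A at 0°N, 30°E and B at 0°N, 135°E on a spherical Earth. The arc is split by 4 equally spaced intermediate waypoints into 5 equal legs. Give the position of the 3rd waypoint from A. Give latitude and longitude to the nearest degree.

≈ 0°N, 93°E

From cos δ = sin φ₁ sin φ₂ + cos φ₁ cos φ₂ cos Δλ, the central angle is δ ≈ 1.833 rad (105.0°).
Interpolate at f = 3/5 with slerp weights a = sin((1−f)δ)/sin δ ≈ 0.693, b = sin(fδ)/sin δ ≈ 0.922.
p = a·p₁ + b·p₂ ≈ (-0.052, 0.999, 0.000); φ = arcsin(p_z) ≈ 0.00°, λ = atan2(p_y, p_x) ≈ 93.00°.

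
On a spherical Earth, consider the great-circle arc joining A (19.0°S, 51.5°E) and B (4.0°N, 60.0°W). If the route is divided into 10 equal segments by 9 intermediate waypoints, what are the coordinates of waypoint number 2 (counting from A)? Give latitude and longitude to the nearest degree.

≈ (19°S, 28°E)

From cos δ = sin φ₁ sin φ₂ + cos φ₁ cos φ₂ cos Δλ, the central angle is δ ≈ 1.948 rad (111.6°).
Interpolate at f = 2/10 with slerp weights a = sin((1−f)δ)/sin δ ≈ 1.076, b = sin(fδ)/sin δ ≈ 0.409.
p = a·p₁ + b·p₂ ≈ (0.837, 0.443, -0.322); φ = arcsin(p_z) ≈ -18.76°, λ = atan2(p_y, p_x) ≈ 27.89°.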